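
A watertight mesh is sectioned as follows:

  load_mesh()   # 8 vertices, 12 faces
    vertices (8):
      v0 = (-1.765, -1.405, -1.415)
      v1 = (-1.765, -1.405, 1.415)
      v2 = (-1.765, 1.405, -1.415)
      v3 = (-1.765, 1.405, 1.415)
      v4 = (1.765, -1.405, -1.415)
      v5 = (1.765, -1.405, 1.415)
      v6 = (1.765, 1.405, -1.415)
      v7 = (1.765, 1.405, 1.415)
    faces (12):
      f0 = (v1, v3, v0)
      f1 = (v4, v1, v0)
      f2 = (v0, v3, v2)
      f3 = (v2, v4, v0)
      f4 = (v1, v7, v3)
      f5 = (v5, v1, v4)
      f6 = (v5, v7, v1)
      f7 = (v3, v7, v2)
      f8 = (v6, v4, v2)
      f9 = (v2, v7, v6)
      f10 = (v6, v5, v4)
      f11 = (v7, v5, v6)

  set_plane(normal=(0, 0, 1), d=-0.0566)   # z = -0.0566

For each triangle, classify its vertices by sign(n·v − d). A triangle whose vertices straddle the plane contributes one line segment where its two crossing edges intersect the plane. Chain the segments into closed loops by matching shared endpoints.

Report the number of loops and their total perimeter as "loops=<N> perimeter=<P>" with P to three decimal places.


Straddling triangles (8 of 12):
  (v1,v3,v0) [++-] → (-1.765, -0.0562, -0.0566)–(-1.765, -1.405, -0.0566)  len=1.3488
  (v4,v1,v0) [-+-] → (0.0706, -1.405, -0.0566)–(-1.765, -1.405, -0.0566)  len=1.8356
  (v0,v3,v2) [-+-] → (-1.765, -0.0562, -0.0566)–(-1.765, 1.405, -0.0566)  len=1.4612
  (v5,v1,v4) [++-] → (0.0706, -1.405, -0.0566)–(1.765, -1.405, -0.0566)  len=1.6944
  (v3,v7,v2) [++-] → (-0.0706, 1.405, -0.0566)–(-1.765, 1.405, -0.0566)  len=1.6944
  (v2,v7,v6) [-+-] → (-0.0706, 1.405, -0.0566)–(1.765, 1.405, -0.0566)  len=1.8356
  (v6,v5,v4) [-+-] → (1.765, 0.0562, -0.0566)–(1.765, -1.405, -0.0566)  len=1.4612
  (v7,v5,v6) [++-] → (1.765, 0.0562, -0.0566)–(1.765, 1.405, -0.0566)  len=1.3488

Chained into 1 loop(s):
  loop 1: 8 segments, perimeter = 12.6800
Total perimeter = 12.680

loops=1 perimeter=12.680


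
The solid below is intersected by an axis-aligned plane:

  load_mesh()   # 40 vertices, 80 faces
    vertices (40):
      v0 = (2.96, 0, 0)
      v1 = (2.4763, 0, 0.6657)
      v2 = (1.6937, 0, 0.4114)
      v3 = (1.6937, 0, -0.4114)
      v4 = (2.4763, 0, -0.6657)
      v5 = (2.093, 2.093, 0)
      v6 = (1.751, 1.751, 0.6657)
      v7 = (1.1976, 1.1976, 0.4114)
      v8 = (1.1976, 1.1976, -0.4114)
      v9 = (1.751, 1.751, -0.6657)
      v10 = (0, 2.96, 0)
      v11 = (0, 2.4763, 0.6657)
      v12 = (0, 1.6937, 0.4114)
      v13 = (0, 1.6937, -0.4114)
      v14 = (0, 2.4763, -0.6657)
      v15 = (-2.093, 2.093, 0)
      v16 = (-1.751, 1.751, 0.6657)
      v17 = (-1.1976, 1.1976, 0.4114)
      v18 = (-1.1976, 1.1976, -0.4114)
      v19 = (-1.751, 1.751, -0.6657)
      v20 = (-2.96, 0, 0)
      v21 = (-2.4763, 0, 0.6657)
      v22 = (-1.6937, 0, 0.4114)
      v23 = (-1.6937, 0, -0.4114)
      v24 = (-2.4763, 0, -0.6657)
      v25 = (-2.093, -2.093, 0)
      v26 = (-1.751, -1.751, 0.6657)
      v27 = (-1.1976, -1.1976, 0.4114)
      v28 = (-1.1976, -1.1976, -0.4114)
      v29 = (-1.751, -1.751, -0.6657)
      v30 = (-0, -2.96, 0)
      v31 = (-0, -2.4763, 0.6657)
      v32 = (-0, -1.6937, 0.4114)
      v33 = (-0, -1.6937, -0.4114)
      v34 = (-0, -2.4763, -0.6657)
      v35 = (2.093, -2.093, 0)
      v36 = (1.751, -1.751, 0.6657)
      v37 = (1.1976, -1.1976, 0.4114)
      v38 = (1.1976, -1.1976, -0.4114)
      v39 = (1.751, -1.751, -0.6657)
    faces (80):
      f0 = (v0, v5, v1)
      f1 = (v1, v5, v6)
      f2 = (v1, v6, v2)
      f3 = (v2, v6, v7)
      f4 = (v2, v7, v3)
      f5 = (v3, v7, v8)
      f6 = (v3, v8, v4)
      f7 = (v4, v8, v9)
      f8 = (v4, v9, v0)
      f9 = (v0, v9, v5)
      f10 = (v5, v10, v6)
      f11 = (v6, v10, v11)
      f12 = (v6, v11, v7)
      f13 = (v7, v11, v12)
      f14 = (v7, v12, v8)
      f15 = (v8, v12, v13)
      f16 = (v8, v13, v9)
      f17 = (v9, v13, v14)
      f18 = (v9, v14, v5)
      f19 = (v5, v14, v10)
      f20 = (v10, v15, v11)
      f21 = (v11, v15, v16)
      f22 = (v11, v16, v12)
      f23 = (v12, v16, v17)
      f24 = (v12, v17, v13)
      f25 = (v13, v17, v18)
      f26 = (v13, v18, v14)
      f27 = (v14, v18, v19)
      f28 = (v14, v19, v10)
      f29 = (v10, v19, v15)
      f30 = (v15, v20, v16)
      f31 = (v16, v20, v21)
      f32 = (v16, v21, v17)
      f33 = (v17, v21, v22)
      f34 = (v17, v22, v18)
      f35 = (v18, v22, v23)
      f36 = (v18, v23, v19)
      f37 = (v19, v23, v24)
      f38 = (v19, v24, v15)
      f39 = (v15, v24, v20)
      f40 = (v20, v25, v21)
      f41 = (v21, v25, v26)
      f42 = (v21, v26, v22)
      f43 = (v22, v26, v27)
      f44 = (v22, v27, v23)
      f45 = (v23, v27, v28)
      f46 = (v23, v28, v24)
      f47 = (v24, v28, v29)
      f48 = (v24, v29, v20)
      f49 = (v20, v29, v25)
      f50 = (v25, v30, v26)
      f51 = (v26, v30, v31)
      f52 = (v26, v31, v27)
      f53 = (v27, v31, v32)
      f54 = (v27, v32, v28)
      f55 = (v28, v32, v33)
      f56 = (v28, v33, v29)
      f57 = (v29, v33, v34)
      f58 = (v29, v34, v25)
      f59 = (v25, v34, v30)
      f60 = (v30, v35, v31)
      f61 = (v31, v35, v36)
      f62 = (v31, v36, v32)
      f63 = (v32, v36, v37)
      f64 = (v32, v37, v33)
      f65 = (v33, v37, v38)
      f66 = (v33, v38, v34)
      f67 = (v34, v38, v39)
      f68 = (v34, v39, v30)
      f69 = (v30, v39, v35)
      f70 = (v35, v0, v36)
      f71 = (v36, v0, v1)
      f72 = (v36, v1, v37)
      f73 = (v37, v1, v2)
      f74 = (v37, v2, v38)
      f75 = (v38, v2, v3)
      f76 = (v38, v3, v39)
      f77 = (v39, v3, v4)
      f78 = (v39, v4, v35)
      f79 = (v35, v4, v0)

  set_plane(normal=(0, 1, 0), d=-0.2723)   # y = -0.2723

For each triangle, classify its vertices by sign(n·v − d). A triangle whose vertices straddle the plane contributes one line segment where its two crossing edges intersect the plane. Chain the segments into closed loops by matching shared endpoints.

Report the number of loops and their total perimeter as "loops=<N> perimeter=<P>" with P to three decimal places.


loops=2 perimeter=8.229

Straddling triangles (20 of 80):
  (v20,v25,v21) [+-+] → (-2.8472, -0.2723, 0)–(-2.42643, -0.2723, 0.579092)  len=0.7158
  (v21,v25,v26) [+--] → (-2.42643, -0.2723, 0.579092)–(-2.36351, -0.2723, 0.6657)  len=0.1071
  (v21,v26,v22) [+-+] → (-2.36351, -0.2723, 0.6657)–(-1.70261, -0.2723, 0.450946)  len=0.6949
  (v22,v26,v27) [+--] → (-1.70261, -0.2723, 0.450946)–(-1.5809, -0.2723, 0.4114)  len=0.1280
  (v22,v27,v23) [+-+] → (-1.5809, -0.2723, 0.4114)–(-1.5809, -0.2723, -0.224319)  len=0.6357
  (v23,v27,v28) [+--] → (-1.5809, -0.2723, -0.224319)–(-1.5809, -0.2723, -0.4114)  len=0.1871
  (v23,v28,v24) [+-+] → (-1.5809, -0.2723, -0.4114)–(-2.18556, -0.2723, -0.607879)  len=0.6358
  (v24,v28,v29) [+--] → (-2.18556, -0.2723, -0.607879)–(-2.36351, -0.2723, -0.6657)  len=0.1871
  (v24,v29,v20) [+-+] → (-2.36351, -0.2723, -0.6657)–(-2.77199, -0.2723, -0.103524)  len=0.6949
  (v20,v29,v25) [+--] → (-2.77199, -0.2723, -0.103524)–(-2.8472, -0.2723, 0)  len=0.1280
  (v35,v0,v36) [-+-] → (2.8472, -0.2723, 0)–(2.77199, -0.2723, 0.103524)  len=0.1280
  (v36,v0,v1) [-++] → (2.77199, -0.2723, 0.103524)–(2.36351, -0.2723, 0.6657)  len=0.6949
  (v36,v1,v37) [-+-] → (2.36351, -0.2723, 0.6657)–(2.18556, -0.2723, 0.607879)  len=0.1871
  (v37,v1,v2) [-++] → (2.18556, -0.2723, 0.607879)–(1.5809, -0.2723, 0.4114)  len=0.6358
  (v37,v2,v38) [-+-] → (1.5809, -0.2723, 0.4114)–(1.5809, -0.2723, 0.224319)  len=0.1871
  (v38,v2,v3) [-++] → (1.5809, -0.2723, 0.224319)–(1.5809, -0.2723, -0.4114)  len=0.6357
  (v38,v3,v39) [-+-] → (1.5809, -0.2723, -0.4114)–(1.70261, -0.2723, -0.450946)  len=0.1280
  (v39,v3,v4) [-++] → (1.70261, -0.2723, -0.450946)–(2.36351, -0.2723, -0.6657)  len=0.6949
  (v39,v4,v35) [-+-] → (2.36351, -0.2723, -0.6657)–(2.42643, -0.2723, -0.579092)  len=0.1071
  (v35,v4,v0) [-++] → (2.42643, -0.2723, -0.579092)–(2.8472, -0.2723, 0)  len=0.7158

Chained into 2 loop(s):
  loop 1: 10 segments, perimeter = 4.1143
  loop 2: 10 segments, perimeter = 4.1143
Total perimeter = 8.229


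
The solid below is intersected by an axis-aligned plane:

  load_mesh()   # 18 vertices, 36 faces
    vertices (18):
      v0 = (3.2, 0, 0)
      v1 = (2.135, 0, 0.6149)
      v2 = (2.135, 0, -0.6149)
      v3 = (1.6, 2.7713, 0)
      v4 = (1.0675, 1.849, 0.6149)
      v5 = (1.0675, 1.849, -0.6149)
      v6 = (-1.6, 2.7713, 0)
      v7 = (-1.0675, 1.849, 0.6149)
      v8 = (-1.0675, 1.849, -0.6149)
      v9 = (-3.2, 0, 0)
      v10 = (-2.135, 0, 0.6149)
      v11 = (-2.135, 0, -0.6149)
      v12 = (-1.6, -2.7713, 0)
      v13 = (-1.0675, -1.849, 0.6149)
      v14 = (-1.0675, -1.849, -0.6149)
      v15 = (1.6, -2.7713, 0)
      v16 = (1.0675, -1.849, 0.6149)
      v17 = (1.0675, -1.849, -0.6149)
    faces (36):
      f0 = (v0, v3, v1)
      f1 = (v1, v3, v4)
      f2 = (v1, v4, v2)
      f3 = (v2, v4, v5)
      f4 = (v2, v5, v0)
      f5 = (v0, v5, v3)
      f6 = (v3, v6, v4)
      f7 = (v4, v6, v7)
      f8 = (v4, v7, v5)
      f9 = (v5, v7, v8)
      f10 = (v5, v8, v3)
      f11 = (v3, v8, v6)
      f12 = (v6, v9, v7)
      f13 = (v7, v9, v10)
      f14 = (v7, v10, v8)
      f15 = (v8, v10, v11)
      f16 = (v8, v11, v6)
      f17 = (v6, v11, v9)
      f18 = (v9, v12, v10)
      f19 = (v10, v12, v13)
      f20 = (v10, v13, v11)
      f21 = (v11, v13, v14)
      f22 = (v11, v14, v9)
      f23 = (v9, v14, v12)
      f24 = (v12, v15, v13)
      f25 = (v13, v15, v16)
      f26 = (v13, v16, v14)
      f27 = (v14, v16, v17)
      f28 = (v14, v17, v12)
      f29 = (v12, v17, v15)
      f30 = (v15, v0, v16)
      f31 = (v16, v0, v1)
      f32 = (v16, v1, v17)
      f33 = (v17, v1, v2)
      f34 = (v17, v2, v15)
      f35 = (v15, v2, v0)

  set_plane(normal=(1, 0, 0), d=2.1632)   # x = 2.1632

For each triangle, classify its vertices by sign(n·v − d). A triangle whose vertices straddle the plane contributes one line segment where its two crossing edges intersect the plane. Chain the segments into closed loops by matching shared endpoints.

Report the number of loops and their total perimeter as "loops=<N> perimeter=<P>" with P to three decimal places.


Straddling triangles (6 of 36):
  (v0,v3,v1) [+--] → (2.1632, 1.7958, 0)–(2.1632, 0, 0.598618)  len=1.8929
  (v2,v5,v0) [--+] → (2.1632, 0.898965, -0.298958)–(2.1632, 0, -0.598618)  len=0.9476
  (v0,v5,v3) [+--] → (2.1632, 0.898965, -0.298958)–(2.1632, 1.7958, 0)  len=0.9454
  (v15,v0,v16) [-+-] → (2.1632, -1.7958, 0)–(2.1632, -0.898965, 0.298958)  len=0.9454
  (v16,v0,v1) [-+-] → (2.1632, -0.898965, 0.298958)–(2.1632, 0, 0.598618)  len=0.9476
  (v15,v2,v0) [--+] → (2.1632, 0, -0.598618)–(2.1632, -1.7958, 0)  len=1.8929

Chained into 1 loop(s):
  loop 1: 6 segments, perimeter = 7.5718
Total perimeter = 7.572

loops=1 perimeter=7.572


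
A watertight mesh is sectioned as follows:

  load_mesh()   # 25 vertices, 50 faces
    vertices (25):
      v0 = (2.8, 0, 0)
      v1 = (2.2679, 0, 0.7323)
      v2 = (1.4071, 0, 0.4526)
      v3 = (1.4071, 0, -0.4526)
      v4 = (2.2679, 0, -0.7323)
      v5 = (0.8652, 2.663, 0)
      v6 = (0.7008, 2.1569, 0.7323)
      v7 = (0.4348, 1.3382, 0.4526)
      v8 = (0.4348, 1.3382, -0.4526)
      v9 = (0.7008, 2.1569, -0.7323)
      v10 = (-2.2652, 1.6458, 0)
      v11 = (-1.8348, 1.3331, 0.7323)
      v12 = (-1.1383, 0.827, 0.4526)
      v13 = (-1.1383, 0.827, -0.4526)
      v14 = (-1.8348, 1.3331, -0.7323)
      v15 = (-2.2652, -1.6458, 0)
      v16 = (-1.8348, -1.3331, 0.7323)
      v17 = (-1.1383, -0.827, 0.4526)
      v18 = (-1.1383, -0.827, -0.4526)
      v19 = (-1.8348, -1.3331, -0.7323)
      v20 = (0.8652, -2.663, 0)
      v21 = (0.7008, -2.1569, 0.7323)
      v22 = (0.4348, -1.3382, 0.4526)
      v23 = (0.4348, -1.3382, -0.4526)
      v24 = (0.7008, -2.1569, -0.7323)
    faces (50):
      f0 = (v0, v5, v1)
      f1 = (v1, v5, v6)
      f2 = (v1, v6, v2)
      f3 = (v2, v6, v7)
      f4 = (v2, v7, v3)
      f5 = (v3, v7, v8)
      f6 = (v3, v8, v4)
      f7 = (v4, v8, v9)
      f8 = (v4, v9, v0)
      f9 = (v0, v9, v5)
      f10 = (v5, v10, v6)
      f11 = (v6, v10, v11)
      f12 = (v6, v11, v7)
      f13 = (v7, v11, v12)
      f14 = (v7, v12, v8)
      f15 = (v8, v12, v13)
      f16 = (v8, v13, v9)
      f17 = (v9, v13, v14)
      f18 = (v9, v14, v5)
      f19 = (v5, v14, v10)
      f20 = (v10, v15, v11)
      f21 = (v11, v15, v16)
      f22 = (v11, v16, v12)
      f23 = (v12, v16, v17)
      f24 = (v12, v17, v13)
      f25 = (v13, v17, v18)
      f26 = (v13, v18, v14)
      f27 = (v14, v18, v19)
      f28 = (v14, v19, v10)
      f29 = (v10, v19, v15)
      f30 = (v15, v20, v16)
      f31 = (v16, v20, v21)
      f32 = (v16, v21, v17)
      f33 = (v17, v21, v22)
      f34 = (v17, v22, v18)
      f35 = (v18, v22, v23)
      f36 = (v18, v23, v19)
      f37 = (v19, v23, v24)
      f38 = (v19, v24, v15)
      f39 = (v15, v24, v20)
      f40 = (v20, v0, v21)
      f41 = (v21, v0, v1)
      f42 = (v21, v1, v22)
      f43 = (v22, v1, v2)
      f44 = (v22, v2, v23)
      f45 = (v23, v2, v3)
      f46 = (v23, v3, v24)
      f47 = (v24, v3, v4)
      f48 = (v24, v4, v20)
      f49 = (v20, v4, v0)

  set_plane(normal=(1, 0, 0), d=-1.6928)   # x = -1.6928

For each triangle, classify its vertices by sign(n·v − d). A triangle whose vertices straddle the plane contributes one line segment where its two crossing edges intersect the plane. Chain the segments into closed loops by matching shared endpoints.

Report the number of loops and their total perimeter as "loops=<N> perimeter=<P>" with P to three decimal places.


loops=1 perimeter=9.002

Straddling triangles (18 of 50):
  (v5,v10,v6) [+-+] → (-1.6928, 1.8318, 0)–(-1.6928, 1.74444, 0.141325)  len=0.1661
  (v6,v10,v11) [+--] → (-1.6928, 1.74444, 0.141325)–(-1.6928, 1.37923, 0.7323)  len=0.6947
  (v6,v11,v7) [+-+] → (-1.6928, 1.37923, 0.7323)–(-1.6928, 1.33342, 0.7148)  len=0.0490
  (v7,v11,v12) [+-+] → (-1.6928, 1.33342, 0.7148)–(-1.6928, 1.22992, 0.675276)  len=0.1108
  (v9,v13,v14) [++-] → (-1.6928, 1.22992, -0.675276)–(-1.6928, 1.37923, -0.7323)  len=0.1598
  (v9,v14,v5) [+-+] → (-1.6928, 1.37923, -0.7323)–(-1.6928, 1.40304, -0.693786)  len=0.0453
  (v5,v14,v10) [+--] → (-1.6928, 1.40304, -0.693786)–(-1.6928, 1.8318, 0)  len=0.8156
  (v11,v16,v12) [--+] → (-1.6928, -0.892706, 0.675276)–(-1.6928, 1.22992, 0.675276)  len=2.1226
  (v12,v16,v17) [+-+] → (-1.6928, -0.892706, 0.675276)–(-1.6928, -1.22992, 0.675276)  len=0.3372
  (v13,v18,v14) [++-] → (-1.6928, 0.892706, -0.675276)–(-1.6928, 1.22992, -0.675276)  len=0.3372
  (v14,v18,v19) [-+-] → (-1.6928, 0.892706, -0.675276)–(-1.6928, -1.22992, -0.675276)  len=2.1226
  (v15,v20,v16) [-+-] → (-1.6928, -1.8318, 0)–(-1.6928, -1.40304, 0.693786)  len=0.8156
  (v16,v20,v21) [-++] → (-1.6928, -1.40304, 0.693786)–(-1.6928, -1.37923, 0.7323)  len=0.0453
  (v16,v21,v17) [-++] → (-1.6928, -1.37923, 0.7323)–(-1.6928, -1.22992, 0.675276)  len=0.1598
  (v18,v23,v19) [++-] → (-1.6928, -1.33342, -0.7148)–(-1.6928, -1.22992, -0.675276)  len=0.1108
  (v19,v23,v24) [-++] → (-1.6928, -1.33342, -0.7148)–(-1.6928, -1.37923, -0.7323)  len=0.0490
  (v19,v24,v15) [-+-] → (-1.6928, -1.37923, -0.7323)–(-1.6928, -1.74444, -0.141325)  len=0.6947
  (v15,v24,v20) [-++] → (-1.6928, -1.74444, -0.141325)–(-1.6928, -1.8318, 0)  len=0.1661

Chained into 1 loop(s):
  loop 1: 18 segments, perimeter = 9.0024
Total perimeter = 9.002


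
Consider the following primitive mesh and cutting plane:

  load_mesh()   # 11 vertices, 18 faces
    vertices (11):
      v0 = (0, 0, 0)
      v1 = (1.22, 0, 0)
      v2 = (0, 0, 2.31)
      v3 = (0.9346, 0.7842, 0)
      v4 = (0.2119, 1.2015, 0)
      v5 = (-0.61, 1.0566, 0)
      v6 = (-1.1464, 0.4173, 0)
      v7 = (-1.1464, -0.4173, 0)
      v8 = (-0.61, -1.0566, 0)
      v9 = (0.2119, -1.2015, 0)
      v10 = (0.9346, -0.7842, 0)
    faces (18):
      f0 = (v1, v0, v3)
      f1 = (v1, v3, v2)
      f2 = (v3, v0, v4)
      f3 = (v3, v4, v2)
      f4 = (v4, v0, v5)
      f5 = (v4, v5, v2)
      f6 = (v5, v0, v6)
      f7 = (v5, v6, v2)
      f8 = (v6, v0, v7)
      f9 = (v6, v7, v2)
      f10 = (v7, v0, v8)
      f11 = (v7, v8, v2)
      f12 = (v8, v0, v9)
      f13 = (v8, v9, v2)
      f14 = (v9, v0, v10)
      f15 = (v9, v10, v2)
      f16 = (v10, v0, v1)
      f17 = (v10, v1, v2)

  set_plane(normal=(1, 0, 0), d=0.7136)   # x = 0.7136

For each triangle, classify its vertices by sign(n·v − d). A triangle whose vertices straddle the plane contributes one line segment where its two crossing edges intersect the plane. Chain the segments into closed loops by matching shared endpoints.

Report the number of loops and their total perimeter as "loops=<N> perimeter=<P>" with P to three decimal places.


loops=1 perimeter=4.537

Straddling triangles (8 of 18):
  (v1,v0,v3) [+-+] → (0.7136, 0, 0)–(0.7136, 0.598764, 0)  len=0.5988
  (v1,v3,v2) [++-] → (0.7136, 0.598764, 0.546234)–(0.7136, 0, 0.958839)  len=0.7272
  (v3,v0,v4) [+--] → (0.7136, 0.598764, 0)–(0.7136, 0.911809, 0)  len=0.3130
  (v3,v4,v2) [+--] → (0.7136, 0.911809, 0)–(0.7136, 0.598764, 0.546234)  len=0.6296
  (v9,v0,v10) [--+] → (0.7136, -0.598764, 0)–(0.7136, -0.911809, 0)  len=0.3130
  (v9,v10,v2) [-+-] → (0.7136, -0.911809, 0)–(0.7136, -0.598764, 0.546234)  len=0.6296
  (v10,v0,v1) [+-+] → (0.7136, -0.598764, 0)–(0.7136, 0, 0)  len=0.5988
  (v10,v1,v2) [++-] → (0.7136, 0, 0.958839)–(0.7136, -0.598764, 0.546234)  len=0.7272

Chained into 1 loop(s):
  loop 1: 8 segments, perimeter = 4.5371
Total perimeter = 4.537


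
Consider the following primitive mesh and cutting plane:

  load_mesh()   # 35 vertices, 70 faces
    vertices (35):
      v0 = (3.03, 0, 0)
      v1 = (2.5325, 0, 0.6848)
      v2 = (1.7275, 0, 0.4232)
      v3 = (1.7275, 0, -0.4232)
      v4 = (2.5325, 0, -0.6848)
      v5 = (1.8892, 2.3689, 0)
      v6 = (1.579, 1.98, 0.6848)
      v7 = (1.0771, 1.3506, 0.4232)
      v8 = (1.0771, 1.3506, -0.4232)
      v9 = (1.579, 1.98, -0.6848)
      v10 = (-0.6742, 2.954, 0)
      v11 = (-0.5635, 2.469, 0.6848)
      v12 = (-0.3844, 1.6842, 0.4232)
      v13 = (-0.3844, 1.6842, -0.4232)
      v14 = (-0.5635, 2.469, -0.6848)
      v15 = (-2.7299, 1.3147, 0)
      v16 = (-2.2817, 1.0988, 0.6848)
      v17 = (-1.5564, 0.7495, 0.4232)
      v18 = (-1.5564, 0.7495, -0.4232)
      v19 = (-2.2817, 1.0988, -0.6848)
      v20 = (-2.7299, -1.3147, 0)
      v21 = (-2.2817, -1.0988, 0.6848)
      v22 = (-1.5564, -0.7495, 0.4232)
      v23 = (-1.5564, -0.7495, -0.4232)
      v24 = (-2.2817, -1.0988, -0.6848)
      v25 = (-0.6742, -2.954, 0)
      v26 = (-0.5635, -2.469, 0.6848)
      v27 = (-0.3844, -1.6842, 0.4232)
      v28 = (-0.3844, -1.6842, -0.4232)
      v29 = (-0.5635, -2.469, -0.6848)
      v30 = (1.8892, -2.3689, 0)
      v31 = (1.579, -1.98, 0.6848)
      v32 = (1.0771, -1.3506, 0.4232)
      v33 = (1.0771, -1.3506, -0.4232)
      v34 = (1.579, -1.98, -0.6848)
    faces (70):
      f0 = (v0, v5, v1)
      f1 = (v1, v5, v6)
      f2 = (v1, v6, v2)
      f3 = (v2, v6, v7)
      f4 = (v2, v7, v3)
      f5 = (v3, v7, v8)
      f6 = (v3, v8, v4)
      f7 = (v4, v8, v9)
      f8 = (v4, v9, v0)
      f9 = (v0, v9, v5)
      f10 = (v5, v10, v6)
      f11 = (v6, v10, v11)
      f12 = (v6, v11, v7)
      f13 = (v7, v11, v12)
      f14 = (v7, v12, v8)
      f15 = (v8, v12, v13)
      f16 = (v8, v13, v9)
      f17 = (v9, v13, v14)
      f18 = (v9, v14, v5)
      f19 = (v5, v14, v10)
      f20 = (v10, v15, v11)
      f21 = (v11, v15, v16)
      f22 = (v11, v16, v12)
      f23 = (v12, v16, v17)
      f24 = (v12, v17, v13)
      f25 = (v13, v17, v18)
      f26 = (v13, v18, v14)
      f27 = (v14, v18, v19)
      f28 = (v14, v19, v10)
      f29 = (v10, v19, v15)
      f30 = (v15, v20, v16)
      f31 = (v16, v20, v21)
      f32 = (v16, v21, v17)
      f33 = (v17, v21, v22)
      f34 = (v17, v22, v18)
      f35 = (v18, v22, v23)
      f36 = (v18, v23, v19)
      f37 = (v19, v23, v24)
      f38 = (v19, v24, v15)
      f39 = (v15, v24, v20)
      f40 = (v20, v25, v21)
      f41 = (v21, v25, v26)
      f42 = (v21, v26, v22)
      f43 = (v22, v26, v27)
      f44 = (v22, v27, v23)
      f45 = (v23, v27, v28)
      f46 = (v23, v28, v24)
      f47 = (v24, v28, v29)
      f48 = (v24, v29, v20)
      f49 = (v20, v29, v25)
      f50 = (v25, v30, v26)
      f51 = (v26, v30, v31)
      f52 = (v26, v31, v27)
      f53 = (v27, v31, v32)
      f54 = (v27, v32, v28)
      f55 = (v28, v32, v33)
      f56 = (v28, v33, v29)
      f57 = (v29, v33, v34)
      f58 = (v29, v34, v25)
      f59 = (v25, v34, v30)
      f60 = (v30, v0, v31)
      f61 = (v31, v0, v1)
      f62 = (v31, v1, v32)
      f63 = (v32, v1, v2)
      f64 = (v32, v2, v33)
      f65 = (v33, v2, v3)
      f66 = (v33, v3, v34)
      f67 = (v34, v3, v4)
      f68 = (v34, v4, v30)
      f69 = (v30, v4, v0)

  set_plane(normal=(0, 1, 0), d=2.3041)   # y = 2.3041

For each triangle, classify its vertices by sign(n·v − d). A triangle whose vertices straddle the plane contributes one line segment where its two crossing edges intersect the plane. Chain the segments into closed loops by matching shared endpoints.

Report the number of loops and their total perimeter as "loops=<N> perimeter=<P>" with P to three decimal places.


Straddling triangles (16 of 70):
  (v0,v5,v1) [-+-] → (1.92041, 2.3041, 0)–(1.9068, 2.3041, 0.0187323)  len=0.0232
  (v1,v5,v6) [-+-] → (1.9068, 2.3041, 0.0187323)–(1.83751, 2.3041, 0.114104)  len=0.1179
  (v0,v9,v5) [--+] → (1.83751, 2.3041, -0.114104)–(1.92041, 2.3041, 0)  len=0.1410
  (v5,v10,v6) [++-] → (0.829244, 2.3041, 0.456932)–(1.83751, 2.3041, 0.114104)  len=1.0650
  (v6,v10,v11) [-++] → (0.829244, 2.3041, 0.456932)–(0.158991, 2.3041, 0.6848)  len=0.7079
  (v6,v11,v7) [-+-] → (0.158991, 2.3041, 0.6848)–(-0.321605, 2.3041, 0.646229)  len=0.4821
  (v7,v11,v12) [-+-] → (-0.321605, 2.3041, 0.646229)–(-0.525868, 2.3041, 0.629833)  len=0.2049
  (v9,v13,v14) [--+] → (-0.525868, 2.3041, -0.629833)–(0.158991, 2.3041, -0.6848)  len=0.6871
  (v9,v14,v5) [-++] → (0.158991, 2.3041, -0.6848)–(1.83751, 2.3041, -0.114104)  len=1.7729
  (v10,v15,v11) [+-+] → (-1.48918, 2.3041, 0)–(-0.872986, 2.3041, 0.586971)  len=0.8510
  (v11,v15,v16) [+--] → (-0.872986, 2.3041, 0.586971)–(-0.770281, 2.3041, 0.6848)  len=0.1418
  (v11,v16,v12) [+--] → (-0.770281, 2.3041, 0.6848)–(-0.525868, 2.3041, 0.629833)  len=0.2505
  (v13,v18,v14) [--+] → (-0.658719, 2.3041, -0.659713)–(-0.525868, 2.3041, -0.629833)  len=0.1362
  (v14,v18,v19) [+--] → (-0.658719, 2.3041, -0.659713)–(-0.770281, 2.3041, -0.6848)  len=0.1143
  (v14,v19,v10) [+-+] → (-0.770281, 2.3041, -0.6848)–(-1.23733, 2.3041, -0.239894)  len=0.6450
  (v10,v19,v15) [+--] → (-1.23733, 2.3041, -0.239894)–(-1.48918, 2.3041, 0)  len=0.3478

Chained into 1 loop(s):
  loop 1: 16 segments, perimeter = 7.6887
Total perimeter = 7.689

loops=1 perimeter=7.689


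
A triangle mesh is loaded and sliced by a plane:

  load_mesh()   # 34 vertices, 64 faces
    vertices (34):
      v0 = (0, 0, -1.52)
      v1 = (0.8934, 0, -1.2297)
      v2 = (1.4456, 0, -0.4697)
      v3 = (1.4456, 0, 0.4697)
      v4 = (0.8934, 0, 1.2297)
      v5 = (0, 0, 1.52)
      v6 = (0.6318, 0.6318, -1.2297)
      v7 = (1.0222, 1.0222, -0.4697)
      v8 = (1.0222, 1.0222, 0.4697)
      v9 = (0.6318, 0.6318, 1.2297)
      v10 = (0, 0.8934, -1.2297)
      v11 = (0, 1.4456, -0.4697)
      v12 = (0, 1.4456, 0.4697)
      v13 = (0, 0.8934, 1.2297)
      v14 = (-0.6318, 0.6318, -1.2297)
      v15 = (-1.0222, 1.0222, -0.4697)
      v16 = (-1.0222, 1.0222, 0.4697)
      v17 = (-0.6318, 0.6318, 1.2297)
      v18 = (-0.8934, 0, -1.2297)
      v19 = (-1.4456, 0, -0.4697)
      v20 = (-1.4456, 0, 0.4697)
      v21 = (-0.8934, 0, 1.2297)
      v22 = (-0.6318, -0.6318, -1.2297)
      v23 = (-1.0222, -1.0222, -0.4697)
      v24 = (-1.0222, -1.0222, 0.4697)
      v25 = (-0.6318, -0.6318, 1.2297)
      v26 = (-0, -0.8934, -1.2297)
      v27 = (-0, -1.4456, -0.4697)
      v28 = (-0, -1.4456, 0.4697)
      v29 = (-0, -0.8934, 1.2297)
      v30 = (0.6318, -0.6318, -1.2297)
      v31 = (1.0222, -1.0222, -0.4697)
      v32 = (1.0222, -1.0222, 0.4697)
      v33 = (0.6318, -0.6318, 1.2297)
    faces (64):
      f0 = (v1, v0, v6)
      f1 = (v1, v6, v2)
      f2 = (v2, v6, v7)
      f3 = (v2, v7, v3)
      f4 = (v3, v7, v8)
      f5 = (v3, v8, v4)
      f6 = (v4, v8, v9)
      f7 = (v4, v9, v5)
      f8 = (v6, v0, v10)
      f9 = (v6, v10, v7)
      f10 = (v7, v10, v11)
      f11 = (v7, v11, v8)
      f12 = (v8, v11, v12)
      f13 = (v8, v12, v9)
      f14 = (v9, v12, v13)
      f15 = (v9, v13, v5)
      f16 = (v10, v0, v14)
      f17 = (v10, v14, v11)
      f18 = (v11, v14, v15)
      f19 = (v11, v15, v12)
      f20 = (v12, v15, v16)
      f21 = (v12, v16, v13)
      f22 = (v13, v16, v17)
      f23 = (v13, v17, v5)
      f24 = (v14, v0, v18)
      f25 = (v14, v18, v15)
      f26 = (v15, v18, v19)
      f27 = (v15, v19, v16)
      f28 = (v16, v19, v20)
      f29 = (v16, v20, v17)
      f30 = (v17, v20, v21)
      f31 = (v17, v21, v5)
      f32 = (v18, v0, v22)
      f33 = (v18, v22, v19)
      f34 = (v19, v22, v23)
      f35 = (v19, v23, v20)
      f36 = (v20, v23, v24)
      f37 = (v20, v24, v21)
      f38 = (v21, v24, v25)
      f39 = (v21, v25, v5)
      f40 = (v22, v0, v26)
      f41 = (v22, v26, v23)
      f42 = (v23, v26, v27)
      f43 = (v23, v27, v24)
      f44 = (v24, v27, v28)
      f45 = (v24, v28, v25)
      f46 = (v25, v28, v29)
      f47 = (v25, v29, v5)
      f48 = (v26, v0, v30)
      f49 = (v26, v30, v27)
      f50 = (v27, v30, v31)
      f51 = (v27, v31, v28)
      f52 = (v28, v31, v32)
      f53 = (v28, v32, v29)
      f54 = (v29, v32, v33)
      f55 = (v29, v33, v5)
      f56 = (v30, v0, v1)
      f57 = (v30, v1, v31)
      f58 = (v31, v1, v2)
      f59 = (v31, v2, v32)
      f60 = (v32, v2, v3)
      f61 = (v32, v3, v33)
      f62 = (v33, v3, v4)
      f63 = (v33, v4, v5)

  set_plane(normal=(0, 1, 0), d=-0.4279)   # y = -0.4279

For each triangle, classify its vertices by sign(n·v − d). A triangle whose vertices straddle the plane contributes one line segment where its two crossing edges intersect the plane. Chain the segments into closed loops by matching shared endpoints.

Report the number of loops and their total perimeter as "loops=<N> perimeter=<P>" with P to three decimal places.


Straddling triangles (20 of 64):
  (v18,v0,v22) [++-] → (-0.4279, -0.4279, -1.32339)–(-0.716226, -0.4279, -1.2297)  len=0.3032
  (v18,v22,v19) [+-+] → (-0.716226, -0.4279, -1.2297)–(-0.894437, -0.4279, -0.984426)  len=0.3032
  (v19,v22,v23) [+--] → (-0.894437, -0.4279, -0.984426)–(-1.26836, -0.4279, -0.4697)  len=0.6362
  (v19,v23,v20) [+-+] → (-1.26836, -0.4279, -0.4697)–(-1.26836, -0.4279, 0.0764607)  len=0.5462
  (v20,v23,v24) [+--] → (-1.26836, -0.4279, 0.0764607)–(-1.26836, -0.4279, 0.4697)  len=0.3932
  (v20,v24,v21) [+-+] → (-1.26836, -0.4279, 0.4697)–(-0.947317, -0.4279, 0.911559)  len=0.5462
  (v21,v24,v25) [+--] → (-0.947317, -0.4279, 0.911559)–(-0.716226, -0.4279, 1.2297)  len=0.3932
  (v21,v25,v5) [+-+] → (-0.716226, -0.4279, 1.2297)–(-0.4279, -0.4279, 1.32339)  len=0.3032
  (v22,v0,v26) [-+-] → (-0.4279, -0.4279, -1.32339)–(0, -0.4279, -1.38096)  len=0.4318
  (v25,v29,v5) [--+] → (0, -0.4279, 1.38096)–(-0.4279, -0.4279, 1.32339)  len=0.4318
  (v26,v0,v30) [-+-] → (0, -0.4279, -1.38096)–(0.4279, -0.4279, -1.32339)  len=0.4318
  (v29,v33,v5) [--+] → (0.4279, -0.4279, 1.32339)–(0, -0.4279, 1.38096)  len=0.4318
  (v30,v0,v1) [-++] → (0.4279, -0.4279, -1.32339)–(0.716226, -0.4279, -1.2297)  len=0.3032
  (v30,v1,v31) [-+-] → (0.716226, -0.4279, -1.2297)–(0.947317, -0.4279, -0.911559)  len=0.3932
  (v31,v1,v2) [-++] → (0.947317, -0.4279, -0.911559)–(1.26836, -0.4279, -0.4697)  len=0.5462
  (v31,v2,v32) [-+-] → (1.26836, -0.4279, -0.4697)–(1.26836, -0.4279, -0.0764607)  len=0.3932
  (v32,v2,v3) [-++] → (1.26836, -0.4279, -0.0764607)–(1.26836, -0.4279, 0.4697)  len=0.5462
  (v32,v3,v33) [-+-] → (1.26836, -0.4279, 0.4697)–(0.894437, -0.4279, 0.984426)  len=0.6362
  (v33,v3,v4) [-++] → (0.894437, -0.4279, 0.984426)–(0.716226, -0.4279, 1.2297)  len=0.3032
  (v33,v4,v5) [-++] → (0.716226, -0.4279, 1.2297)–(0.4279, -0.4279, 1.32339)  len=0.3032

Chained into 1 loop(s):
  loop 1: 20 segments, perimeter = 8.5760
Total perimeter = 8.576

loops=1 perimeter=8.576


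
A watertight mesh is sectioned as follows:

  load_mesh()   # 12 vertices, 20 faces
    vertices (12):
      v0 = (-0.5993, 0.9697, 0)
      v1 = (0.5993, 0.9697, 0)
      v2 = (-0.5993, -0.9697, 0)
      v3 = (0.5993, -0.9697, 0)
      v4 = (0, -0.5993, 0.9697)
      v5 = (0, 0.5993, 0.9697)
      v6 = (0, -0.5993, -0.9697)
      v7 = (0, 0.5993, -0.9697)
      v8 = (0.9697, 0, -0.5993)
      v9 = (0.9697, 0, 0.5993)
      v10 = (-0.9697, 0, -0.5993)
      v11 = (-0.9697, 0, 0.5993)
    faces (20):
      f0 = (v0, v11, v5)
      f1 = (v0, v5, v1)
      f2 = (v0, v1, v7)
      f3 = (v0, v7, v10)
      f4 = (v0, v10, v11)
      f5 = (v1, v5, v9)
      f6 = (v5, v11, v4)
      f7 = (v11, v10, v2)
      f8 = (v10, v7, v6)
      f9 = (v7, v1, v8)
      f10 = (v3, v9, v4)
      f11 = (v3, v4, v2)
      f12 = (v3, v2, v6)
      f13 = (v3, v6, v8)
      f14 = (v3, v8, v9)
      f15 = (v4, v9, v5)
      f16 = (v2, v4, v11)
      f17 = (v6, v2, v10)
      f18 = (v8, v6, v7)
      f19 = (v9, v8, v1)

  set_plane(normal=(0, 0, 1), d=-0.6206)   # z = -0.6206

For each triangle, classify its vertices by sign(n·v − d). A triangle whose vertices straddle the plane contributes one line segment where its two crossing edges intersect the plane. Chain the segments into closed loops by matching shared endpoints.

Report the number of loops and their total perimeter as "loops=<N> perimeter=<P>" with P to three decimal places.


Straddling triangles (8 of 20):
  (v0,v1,v7) [++-] → (0.215753, 0.732647, -0.6206)–(-0.215753, 0.732647, -0.6206)  len=0.4315
  (v0,v7,v10) [+-+] → (-0.215753, 0.732647, -0.6206)–(-0.913937, 0.034463, -0.6206)  len=0.9874
  (v10,v7,v6) [+--] → (-0.913937, 0.034463, -0.6206)–(-0.913937, -0.034463, -0.6206)  len=0.0689
  (v7,v1,v8) [-++] → (0.215753, 0.732647, -0.6206)–(0.913937, 0.034463, -0.6206)  len=0.9874
  (v3,v2,v6) [++-] → (-0.215753, -0.732647, -0.6206)–(0.215753, -0.732647, -0.6206)  len=0.4315
  (v3,v6,v8) [+-+] → (0.215753, -0.732647, -0.6206)–(0.913937, -0.034463, -0.6206)  len=0.9874
  (v6,v2,v10) [-++] → (-0.215753, -0.732647, -0.6206)–(-0.913937, -0.034463, -0.6206)  len=0.9874
  (v8,v6,v7) [+--] → (0.913937, -0.034463, -0.6206)–(0.913937, 0.034463, -0.6206)  len=0.0689

Chained into 1 loop(s):
  loop 1: 8 segments, perimeter = 4.9504
Total perimeter = 4.950

loops=1 perimeter=4.950


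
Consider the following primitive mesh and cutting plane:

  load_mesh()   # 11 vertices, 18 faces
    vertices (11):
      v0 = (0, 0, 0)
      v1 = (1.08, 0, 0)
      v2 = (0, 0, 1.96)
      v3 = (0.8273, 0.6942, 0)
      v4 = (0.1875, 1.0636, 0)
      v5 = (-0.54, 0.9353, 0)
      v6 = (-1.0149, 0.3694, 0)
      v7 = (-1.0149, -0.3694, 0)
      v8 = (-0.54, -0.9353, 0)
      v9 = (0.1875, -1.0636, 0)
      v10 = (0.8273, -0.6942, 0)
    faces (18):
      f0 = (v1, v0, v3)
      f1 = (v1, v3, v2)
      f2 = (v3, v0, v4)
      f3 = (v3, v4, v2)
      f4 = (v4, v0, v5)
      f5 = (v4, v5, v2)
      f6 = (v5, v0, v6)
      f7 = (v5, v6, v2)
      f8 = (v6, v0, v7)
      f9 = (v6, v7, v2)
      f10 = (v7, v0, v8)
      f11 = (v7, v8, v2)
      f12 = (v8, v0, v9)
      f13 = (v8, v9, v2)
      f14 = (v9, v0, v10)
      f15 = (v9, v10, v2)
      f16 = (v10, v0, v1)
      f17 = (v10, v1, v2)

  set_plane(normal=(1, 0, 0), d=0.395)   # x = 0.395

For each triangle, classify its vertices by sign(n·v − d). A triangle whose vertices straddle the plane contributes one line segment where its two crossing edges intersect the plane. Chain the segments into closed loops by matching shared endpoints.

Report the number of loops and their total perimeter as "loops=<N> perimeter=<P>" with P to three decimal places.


Straddling triangles (8 of 18):
  (v1,v0,v3) [+-+] → (0.395, 0, 0)–(0.395, 0.331451, 0)  len=0.3315
  (v1,v3,v2) [++-] → (0.395, 0.331451, 1.02418)–(0.395, 0, 1.24315)  len=0.3972
  (v3,v0,v4) [+--] → (0.395, 0.331451, 0)–(0.395, 0.943796, 0)  len=0.6123
  (v3,v4,v2) [+--] → (0.395, 0.943796, 0)–(0.395, 0.331451, 1.02418)  len=1.1933
  (v9,v0,v10) [--+] → (0.395, -0.331451, 0)–(0.395, -0.943796, 0)  len=0.6123
  (v9,v10,v2) [-+-] → (0.395, -0.943796, 0)–(0.395, -0.331451, 1.02418)  len=1.1933
  (v10,v0,v1) [+-+] → (0.395, -0.331451, 0)–(0.395, 0, 0)  len=0.3315
  (v10,v1,v2) [++-] → (0.395, 0, 1.24315)–(0.395, -0.331451, 1.02418)  len=0.3972

Chained into 1 loop(s):
  loop 1: 8 segments, perimeter = 5.0686
Total perimeter = 5.069

loops=1 perimeter=5.069


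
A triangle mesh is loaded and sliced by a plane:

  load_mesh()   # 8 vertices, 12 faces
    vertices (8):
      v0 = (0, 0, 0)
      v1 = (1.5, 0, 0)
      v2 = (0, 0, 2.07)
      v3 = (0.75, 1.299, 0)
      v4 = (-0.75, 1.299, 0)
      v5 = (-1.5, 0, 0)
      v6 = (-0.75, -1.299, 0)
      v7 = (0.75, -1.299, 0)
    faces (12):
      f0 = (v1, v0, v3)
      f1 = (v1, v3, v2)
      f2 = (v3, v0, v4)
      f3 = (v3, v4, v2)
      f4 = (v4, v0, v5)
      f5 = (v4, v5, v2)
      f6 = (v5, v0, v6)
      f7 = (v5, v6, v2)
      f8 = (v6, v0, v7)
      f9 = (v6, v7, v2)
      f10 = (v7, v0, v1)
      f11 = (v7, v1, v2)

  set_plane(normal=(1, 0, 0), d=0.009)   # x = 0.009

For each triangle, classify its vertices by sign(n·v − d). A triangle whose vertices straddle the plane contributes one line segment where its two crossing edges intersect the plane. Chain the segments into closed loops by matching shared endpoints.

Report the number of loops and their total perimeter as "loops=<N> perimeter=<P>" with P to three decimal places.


loops=1 perimeter=7.467

Straddling triangles (8 of 12):
  (v1,v0,v3) [+-+] → (0.009, 0, 0)–(0.009, 0.015588, 0)  len=0.0156
  (v1,v3,v2) [++-] → (0.009, 0.015588, 2.04516)–(0.009, 0, 2.05758)  len=0.0199
  (v3,v0,v4) [+--] → (0.009, 0.015588, 0)–(0.009, 1.299, 0)  len=1.2834
  (v3,v4,v2) [+--] → (0.009, 1.299, 0)–(0.009, 0.015588, 2.04516)  len=2.4145
  (v6,v0,v7) [--+] → (0.009, -0.015588, 0)–(0.009, -1.299, 0)  len=1.2834
  (v6,v7,v2) [-+-] → (0.009, -1.299, 0)–(0.009, -0.015588, 2.04516)  len=2.4145
  (v7,v0,v1) [+-+] → (0.009, -0.015588, 0)–(0.009, 0, 0)  len=0.0156
  (v7,v1,v2) [++-] → (0.009, 0, 2.05758)–(0.009, -0.015588, 2.04516)  len=0.0199

Chained into 1 loop(s):
  loop 1: 8 segments, perimeter = 7.4669
Total perimeter = 7.467


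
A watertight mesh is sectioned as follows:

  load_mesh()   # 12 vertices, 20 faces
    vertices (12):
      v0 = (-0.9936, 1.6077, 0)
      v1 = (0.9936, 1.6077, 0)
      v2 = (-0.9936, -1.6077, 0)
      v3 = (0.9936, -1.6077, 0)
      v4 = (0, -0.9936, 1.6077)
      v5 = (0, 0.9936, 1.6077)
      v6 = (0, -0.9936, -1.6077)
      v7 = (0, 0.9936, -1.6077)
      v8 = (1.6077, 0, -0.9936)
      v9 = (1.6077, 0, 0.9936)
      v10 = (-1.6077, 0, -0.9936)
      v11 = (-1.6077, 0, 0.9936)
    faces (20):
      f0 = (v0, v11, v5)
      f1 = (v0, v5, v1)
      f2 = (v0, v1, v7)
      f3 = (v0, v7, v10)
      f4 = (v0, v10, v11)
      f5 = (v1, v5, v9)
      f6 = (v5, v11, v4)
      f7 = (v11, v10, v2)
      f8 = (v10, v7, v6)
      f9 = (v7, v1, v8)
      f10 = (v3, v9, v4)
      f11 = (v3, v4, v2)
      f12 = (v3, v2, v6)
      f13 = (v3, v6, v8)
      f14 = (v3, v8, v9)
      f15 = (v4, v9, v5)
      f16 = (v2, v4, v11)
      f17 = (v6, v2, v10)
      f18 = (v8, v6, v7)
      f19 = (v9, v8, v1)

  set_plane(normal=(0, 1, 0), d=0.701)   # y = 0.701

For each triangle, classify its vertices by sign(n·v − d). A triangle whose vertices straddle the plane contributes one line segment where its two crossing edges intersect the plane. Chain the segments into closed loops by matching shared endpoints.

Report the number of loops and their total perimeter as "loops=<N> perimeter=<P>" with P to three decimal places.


Straddling triangles (10 of 20):
  (v0,v11,v5) [+-+] → (-1.33994, 0.701, 0.560364)–(-0.473443, 0.701, 1.42686)  len=1.2254
  (v0,v7,v10) [++-] → (-0.473443, 0.701, -1.42686)–(-1.33994, 0.701, -0.560364)  len=1.2254
  (v0,v10,v11) [+--] → (-1.33994, 0.701, -0.560364)–(-1.33994, 0.701, 0.560364)  len=1.1207
  (v1,v5,v9) [++-] → (0.473443, 0.701, 1.42686)–(1.33994, 0.701, 0.560364)  len=1.2254
  (v5,v11,v4) [+--] → (-0.473443, 0.701, 1.42686)–(0, 0.701, 1.6077)  len=0.5068
  (v10,v7,v6) [-+-] → (-0.473443, 0.701, -1.42686)–(0, 0.701, -1.6077)  len=0.5068
  (v7,v1,v8) [++-] → (1.33994, 0.701, -0.560364)–(0.473443, 0.701, -1.42686)  len=1.2254
  (v4,v9,v5) [--+] → (0.473443, 0.701, 1.42686)–(0, 0.701, 1.6077)  len=0.5068
  (v8,v6,v7) [--+] → (0, 0.701, -1.6077)–(0.473443, 0.701, -1.42686)  len=0.5068
  (v9,v8,v1) [--+] → (1.33994, 0.701, -0.560364)–(1.33994, 0.701, 0.560364)  len=1.1207

Chained into 1 loop(s):
  loop 1: 10 segments, perimeter = 9.1703
Total perimeter = 9.170

loops=1 perimeter=9.170


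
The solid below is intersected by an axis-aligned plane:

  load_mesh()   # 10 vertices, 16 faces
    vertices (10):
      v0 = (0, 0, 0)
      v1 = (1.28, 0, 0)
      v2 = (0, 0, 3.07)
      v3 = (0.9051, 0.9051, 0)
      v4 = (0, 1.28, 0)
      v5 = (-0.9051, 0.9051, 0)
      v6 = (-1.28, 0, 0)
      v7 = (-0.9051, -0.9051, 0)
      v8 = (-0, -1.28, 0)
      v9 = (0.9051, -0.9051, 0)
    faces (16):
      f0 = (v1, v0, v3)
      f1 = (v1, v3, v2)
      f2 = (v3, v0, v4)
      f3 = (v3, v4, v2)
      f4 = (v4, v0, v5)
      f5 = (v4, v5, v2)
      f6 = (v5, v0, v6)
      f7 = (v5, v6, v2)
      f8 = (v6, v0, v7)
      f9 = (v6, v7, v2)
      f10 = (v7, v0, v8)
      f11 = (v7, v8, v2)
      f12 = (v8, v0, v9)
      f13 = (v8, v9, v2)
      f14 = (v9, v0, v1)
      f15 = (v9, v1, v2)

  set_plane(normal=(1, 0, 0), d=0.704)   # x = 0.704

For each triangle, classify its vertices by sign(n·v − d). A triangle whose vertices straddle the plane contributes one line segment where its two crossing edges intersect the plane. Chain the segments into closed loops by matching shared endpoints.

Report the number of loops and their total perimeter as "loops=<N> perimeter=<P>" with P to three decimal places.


Straddling triangles (8 of 16):
  (v1,v0,v3) [+-+] → (0.704, 0, 0)–(0.704, 0.704, 0)  len=0.7040
  (v1,v3,v2) [++-] → (0.704, 0.704, 0.682109)–(0.704, 0, 1.3815)  len=0.9924
  (v3,v0,v4) [+--] → (0.704, 0.704, 0)–(0.704, 0.988397, 0)  len=0.2844
  (v3,v4,v2) [+--] → (0.704, 0.988397, 0)–(0.704, 0.704, 0.682109)  len=0.7390
  (v8,v0,v9) [--+] → (0.704, -0.704, 0)–(0.704, -0.988397, 0)  len=0.2844
  (v8,v9,v2) [-+-] → (0.704, -0.988397, 0)–(0.704, -0.704, 0.682109)  len=0.7390
  (v9,v0,v1) [+-+] → (0.704, -0.704, 0)–(0.704, 0, 0)  len=0.7040
  (v9,v1,v2) [++-] → (0.704, 0, 1.3815)–(0.704, -0.704, 0.682109)  len=0.9924

Chained into 1 loop(s):
  loop 1: 8 segments, perimeter = 5.4395
Total perimeter = 5.440

loops=1 perimeter=5.440


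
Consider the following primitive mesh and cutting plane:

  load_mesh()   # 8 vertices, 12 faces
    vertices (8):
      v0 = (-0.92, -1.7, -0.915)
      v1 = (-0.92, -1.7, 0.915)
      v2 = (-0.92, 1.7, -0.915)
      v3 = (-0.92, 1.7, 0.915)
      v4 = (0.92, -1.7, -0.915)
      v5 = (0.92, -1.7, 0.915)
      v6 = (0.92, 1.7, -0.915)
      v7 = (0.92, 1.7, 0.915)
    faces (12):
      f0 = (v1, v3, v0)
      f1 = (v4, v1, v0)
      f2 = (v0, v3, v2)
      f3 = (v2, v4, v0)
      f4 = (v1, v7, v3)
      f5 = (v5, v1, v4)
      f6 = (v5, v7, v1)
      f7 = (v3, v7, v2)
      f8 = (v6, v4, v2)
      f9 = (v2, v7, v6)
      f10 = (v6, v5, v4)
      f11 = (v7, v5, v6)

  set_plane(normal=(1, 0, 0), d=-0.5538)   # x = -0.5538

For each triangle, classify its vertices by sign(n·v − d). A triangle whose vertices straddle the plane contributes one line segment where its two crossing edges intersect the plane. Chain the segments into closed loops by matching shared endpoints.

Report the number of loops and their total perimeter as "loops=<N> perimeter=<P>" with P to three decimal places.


loops=1 perimeter=10.460

Straddling triangles (8 of 12):
  (v4,v1,v0) [+--] → (-0.5538, -1.7, 0.55079)–(-0.5538, -1.7, -0.915)  len=1.4658
  (v2,v4,v0) [-+-] → (-0.5538, 1.02333, -0.915)–(-0.5538, -1.7, -0.915)  len=2.7233
  (v1,v7,v3) [-+-] → (-0.5538, -1.02333, 0.915)–(-0.5538, 1.7, 0.915)  len=2.7233
  (v5,v1,v4) [+-+] → (-0.5538, -1.7, 0.915)–(-0.5538, -1.7, 0.55079)  len=0.3642
  (v5,v7,v1) [++-] → (-0.5538, -1.02333, 0.915)–(-0.5538, -1.7, 0.915)  len=0.6767
  (v3,v7,v2) [-+-] → (-0.5538, 1.7, 0.915)–(-0.5538, 1.7, -0.55079)  len=1.4658
  (v6,v4,v2) [++-] → (-0.5538, 1.02333, -0.915)–(-0.5538, 1.7, -0.915)  len=0.6767
  (v2,v7,v6) [-++] → (-0.5538, 1.7, -0.55079)–(-0.5538, 1.7, -0.915)  len=0.3642

Chained into 1 loop(s):
  loop 1: 8 segments, perimeter = 10.4600
Total perimeter = 10.460
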